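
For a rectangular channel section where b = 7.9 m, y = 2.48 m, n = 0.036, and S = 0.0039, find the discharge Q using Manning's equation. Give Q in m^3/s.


For a rectangular channel, the cross-sectional area A = b * y = 7.9 * 2.48 = 19.59 m^2.
The wetted perimeter P = b + 2y = 7.9 + 2*2.48 = 12.86 m.
Hydraulic radius R = A/P = 19.59/12.86 = 1.5235 m.
Velocity V = (1/n)*R^(2/3)*S^(1/2) = (1/0.036)*1.5235^(2/3)*0.0039^(1/2) = 2.2968 m/s.
Discharge Q = A * V = 19.59 * 2.2968 = 44.999 m^3/s.

44.999


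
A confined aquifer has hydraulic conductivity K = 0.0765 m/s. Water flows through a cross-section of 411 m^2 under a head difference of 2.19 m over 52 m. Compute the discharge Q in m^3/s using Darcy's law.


Darcy's law: Q = K * A * i, where i = dh/L.
Hydraulic gradient i = 2.19 / 52 = 0.042115.
Q = 0.0765 * 411 * 0.042115
  = 1.3242 m^3/s.

1.3242


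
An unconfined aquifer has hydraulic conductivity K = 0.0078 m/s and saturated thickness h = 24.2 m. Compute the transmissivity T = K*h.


Transmissivity is defined as T = K * h.
T = 0.0078 * 24.2
  = 0.1888 m^2/s.

0.1888


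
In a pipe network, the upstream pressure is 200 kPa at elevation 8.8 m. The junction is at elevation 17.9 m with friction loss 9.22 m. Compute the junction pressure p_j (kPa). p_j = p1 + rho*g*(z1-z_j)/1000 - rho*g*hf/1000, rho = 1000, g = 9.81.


Junction pressure: p_j = p1 + rho*g*(z1 - z_j)/1000 - rho*g*hf/1000.
Elevation term = 1000*9.81*(8.8 - 17.9)/1000 = -89.271 kPa.
Friction term = 1000*9.81*9.22/1000 = 90.448 kPa.
p_j = 200 + -89.271 - 90.448 = 20.28 kPa.

20.28


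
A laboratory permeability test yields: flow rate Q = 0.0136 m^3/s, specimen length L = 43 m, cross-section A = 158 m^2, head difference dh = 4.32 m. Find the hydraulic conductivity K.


From K = Q*L / (A*dh):
Numerator: Q*L = 0.0136 * 43 = 0.5848.
Denominator: A*dh = 158 * 4.32 = 682.56.
K = 0.5848 / 682.56 = 0.000857 m/s.

0.000857


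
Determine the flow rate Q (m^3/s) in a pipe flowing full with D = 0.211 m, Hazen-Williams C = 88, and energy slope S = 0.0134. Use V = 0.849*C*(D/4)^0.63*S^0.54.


For a full circular pipe, R = D/4 = 0.211/4 = 0.0527 m.
V = 0.849 * 88 * 0.0527^0.63 * 0.0134^0.54
  = 0.849 * 88 * 0.156675 * 0.097417
  = 1.1403 m/s.
Pipe area A = pi*D^2/4 = pi*0.211^2/4 = 0.035 m^2.
Q = A * V = 0.035 * 1.1403 = 0.0399 m^3/s.

0.0399


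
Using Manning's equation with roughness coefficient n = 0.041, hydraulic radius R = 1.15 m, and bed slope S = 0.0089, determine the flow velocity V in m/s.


Manning's equation gives V = (1/n) * R^(2/3) * S^(1/2).
First, compute R^(2/3) = 1.15^(2/3) = 1.0977.
Next, S^(1/2) = 0.0089^(1/2) = 0.09434.
Then 1/n = 1/0.041 = 24.39.
V = 24.39 * 1.0977 * 0.09434 = 2.5257 m/s.

2.5257


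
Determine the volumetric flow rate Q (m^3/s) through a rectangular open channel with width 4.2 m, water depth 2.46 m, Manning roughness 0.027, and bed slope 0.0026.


For a rectangular channel, the cross-sectional area A = b * y = 4.2 * 2.46 = 10.33 m^2.
The wetted perimeter P = b + 2y = 4.2 + 2*2.46 = 9.12 m.
Hydraulic radius R = A/P = 10.33/9.12 = 1.1329 m.
Velocity V = (1/n)*R^(2/3)*S^(1/2) = (1/0.027)*1.1329^(2/3)*0.0026^(1/2) = 2.0523 m/s.
Discharge Q = A * V = 10.33 * 2.0523 = 21.205 m^3/s.

21.205


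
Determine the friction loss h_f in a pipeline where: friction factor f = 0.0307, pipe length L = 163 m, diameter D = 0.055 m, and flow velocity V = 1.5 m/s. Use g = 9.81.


Darcy-Weisbach equation: h_f = f * (L/D) * V^2/(2g).
f * L/D = 0.0307 * 163/0.055 = 90.9836.
V^2/(2g) = 1.5^2 / (2*9.81) = 2.25 / 19.62 = 0.1147 m.
h_f = 90.9836 * 0.1147 = 10.434 m.

10.434


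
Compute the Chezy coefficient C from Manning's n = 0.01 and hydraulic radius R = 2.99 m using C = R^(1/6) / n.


The Chezy coefficient relates to Manning's n through C = R^(1/6) / n.
R^(1/6) = 2.99^(1/6) = 1.200269.
C = 1.200269 / 0.01 = 120.03 m^(1/2)/s.

120.03


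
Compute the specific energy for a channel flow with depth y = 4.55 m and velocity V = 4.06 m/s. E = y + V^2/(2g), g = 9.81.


Specific energy E = y + V^2/(2g).
Velocity head = V^2/(2g) = 4.06^2 / (2*9.81) = 16.4836 / 19.62 = 0.8401 m.
E = 4.55 + 0.8401 = 5.3901 m.

5.3901


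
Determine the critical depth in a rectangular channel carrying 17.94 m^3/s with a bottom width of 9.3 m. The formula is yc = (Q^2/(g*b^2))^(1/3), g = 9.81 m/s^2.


Using yc = (Q^2 / (g * b^2))^(1/3):
Q^2 = 17.94^2 = 321.84.
g * b^2 = 9.81 * 9.3^2 = 9.81 * 86.49 = 848.47.
Q^2 / (g*b^2) = 321.84 / 848.47 = 0.3793.
yc = 0.3793^(1/3) = 0.7239 m.

0.7239


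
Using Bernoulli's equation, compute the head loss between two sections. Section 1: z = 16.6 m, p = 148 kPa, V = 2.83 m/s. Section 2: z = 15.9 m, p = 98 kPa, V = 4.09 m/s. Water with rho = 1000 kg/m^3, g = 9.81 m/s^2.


Total head at each section: H = z + p/(rho*g) + V^2/(2g).
H1 = 16.6 + 148*1000/(1000*9.81) + 2.83^2/(2*9.81)
   = 16.6 + 15.087 + 0.4082
   = 32.095 m.
H2 = 15.9 + 98*1000/(1000*9.81) + 4.09^2/(2*9.81)
   = 15.9 + 9.99 + 0.8526
   = 26.742 m.
h_L = H1 - H2 = 32.095 - 26.742 = 5.352 m.

5.352


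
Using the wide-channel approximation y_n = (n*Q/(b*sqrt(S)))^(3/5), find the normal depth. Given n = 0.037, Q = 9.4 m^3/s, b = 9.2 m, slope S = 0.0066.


We use the wide-channel approximation y_n = (n*Q/(b*sqrt(S)))^(3/5).
sqrt(S) = sqrt(0.0066) = 0.08124.
Numerator: n*Q = 0.037 * 9.4 = 0.3478.
Denominator: b*sqrt(S) = 9.2 * 0.08124 = 0.747408.
arg = 0.4653.
y_n = 0.4653^(3/5) = 0.6319 m.

0.6319


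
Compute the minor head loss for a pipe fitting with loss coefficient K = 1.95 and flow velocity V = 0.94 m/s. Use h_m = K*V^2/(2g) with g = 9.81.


Minor loss formula: h_m = K * V^2/(2g).
V^2 = 0.94^2 = 0.8836.
V^2/(2g) = 0.8836 / 19.62 = 0.045 m.
h_m = 1.95 * 0.045 = 0.0878 m.

0.0878


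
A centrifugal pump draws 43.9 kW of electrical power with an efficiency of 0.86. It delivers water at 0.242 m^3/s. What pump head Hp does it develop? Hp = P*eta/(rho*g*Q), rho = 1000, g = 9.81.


Pump head formula: Hp = P * eta / (rho * g * Q).
Numerator: P * eta = 43.9 * 1000 * 0.86 = 37754.0 W.
Denominator: rho * g * Q = 1000 * 9.81 * 0.242 = 2374.02.
Hp = 37754.0 / 2374.02 = 15.9 m.

15.9


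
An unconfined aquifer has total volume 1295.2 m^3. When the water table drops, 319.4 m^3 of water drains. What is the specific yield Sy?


Specific yield Sy = Volume drained / Total volume.
Sy = 319.4 / 1295.2
   = 0.2466.

0.2466


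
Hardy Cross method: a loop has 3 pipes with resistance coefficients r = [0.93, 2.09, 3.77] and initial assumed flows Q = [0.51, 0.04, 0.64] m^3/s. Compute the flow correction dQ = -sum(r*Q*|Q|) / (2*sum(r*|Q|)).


Numerator terms (r*Q*|Q|): 0.93*0.51*|0.51| = 0.2419; 2.09*0.04*|0.04| = 0.0033; 3.77*0.64*|0.64| = 1.5442.
Sum of numerator = 1.7894.
Denominator terms (r*|Q|): 0.93*|0.51| = 0.4743; 2.09*|0.04| = 0.0836; 3.77*|0.64| = 2.4128.
2 * sum of denominator = 2 * 2.9707 = 5.9414.
dQ = -1.7894 / 5.9414 = -0.3012 m^3/s.

-0.3012


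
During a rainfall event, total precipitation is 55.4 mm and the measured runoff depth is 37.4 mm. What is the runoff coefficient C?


The runoff coefficient C = runoff depth / rainfall depth.
C = 37.4 / 55.4
  = 0.6751.

0.6751


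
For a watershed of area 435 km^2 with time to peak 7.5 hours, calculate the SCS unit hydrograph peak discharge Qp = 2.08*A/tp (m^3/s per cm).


SCS formula: Qp = 2.08 * A / tp.
Qp = 2.08 * 435 / 7.5
   = 904.8 / 7.5
   = 120.64 m^3/s per cm.

120.64


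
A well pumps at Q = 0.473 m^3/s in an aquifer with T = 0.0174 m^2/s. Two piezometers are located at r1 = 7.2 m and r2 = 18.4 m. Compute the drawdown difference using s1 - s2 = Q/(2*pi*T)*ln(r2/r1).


Thiem equation: s1 - s2 = Q/(2*pi*T) * ln(r2/r1).
ln(r2/r1) = ln(18.4/7.2) = 0.9383.
Q/(2*pi*T) = 0.473 / (2*pi*0.0174) = 0.473 / 0.1093 = 4.3265.
s1 - s2 = 4.3265 * 0.9383 = 4.0594 m.

4.0594


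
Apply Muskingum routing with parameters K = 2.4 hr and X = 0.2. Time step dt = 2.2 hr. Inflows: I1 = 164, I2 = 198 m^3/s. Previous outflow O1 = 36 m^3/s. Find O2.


Muskingum coefficients:
denom = 2*K*(1-X) + dt = 2*2.4*(1-0.2) + 2.2 = 6.04.
C0 = (dt - 2*K*X)/denom = (2.2 - 2*2.4*0.2)/6.04 = 0.2053.
C1 = (dt + 2*K*X)/denom = (2.2 + 2*2.4*0.2)/6.04 = 0.5232.
C2 = (2*K*(1-X) - dt)/denom = 0.2715.
O2 = C0*I2 + C1*I1 + C2*O1
   = 0.2053*198 + 0.5232*164 + 0.2715*36
   = 136.23 m^3/s.

136.23


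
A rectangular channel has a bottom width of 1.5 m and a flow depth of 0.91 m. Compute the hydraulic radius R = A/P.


For a rectangular section:
Flow area A = b * y = 1.5 * 0.91 = 1.36 m^2.
Wetted perimeter P = b + 2y = 1.5 + 2*0.91 = 3.32 m.
Hydraulic radius R = A/P = 1.36 / 3.32 = 0.4111 m.

0.4111


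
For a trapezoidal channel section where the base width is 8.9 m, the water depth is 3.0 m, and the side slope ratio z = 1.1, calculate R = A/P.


For a trapezoidal section with side slope z:
A = (b + z*y)*y = (8.9 + 1.1*3.0)*3.0 = 36.6 m^2.
P = b + 2*y*sqrt(1 + z^2) = 8.9 + 2*3.0*sqrt(1 + 1.1^2) = 17.82 m.
R = A/P = 36.6 / 17.82 = 2.0539 m.

2.0539


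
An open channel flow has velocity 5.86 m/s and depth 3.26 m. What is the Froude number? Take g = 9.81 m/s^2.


The Froude number is defined as Fr = V / sqrt(g*y).
g*y = 9.81 * 3.26 = 31.9806.
sqrt(g*y) = sqrt(31.9806) = 5.6551.
Fr = 5.86 / 5.6551 = 1.0362.

1.0362


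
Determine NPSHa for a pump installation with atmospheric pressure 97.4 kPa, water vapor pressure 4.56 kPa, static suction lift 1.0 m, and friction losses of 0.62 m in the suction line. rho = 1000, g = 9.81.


NPSHa = p_atm/(rho*g) - z_s - hf_s - p_vap/(rho*g).
p_atm/(rho*g) = 97.4*1000 / (1000*9.81) = 9.929 m.
p_vap/(rho*g) = 4.56*1000 / (1000*9.81) = 0.465 m.
NPSHa = 9.929 - 1.0 - 0.62 - 0.465
      = 7.84 m.

7.84


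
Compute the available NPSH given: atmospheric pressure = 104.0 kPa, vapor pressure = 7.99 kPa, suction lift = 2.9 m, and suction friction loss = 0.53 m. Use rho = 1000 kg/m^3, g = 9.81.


NPSHa = p_atm/(rho*g) - z_s - hf_s - p_vap/(rho*g).
p_atm/(rho*g) = 104.0*1000 / (1000*9.81) = 10.601 m.
p_vap/(rho*g) = 7.99*1000 / (1000*9.81) = 0.814 m.
NPSHa = 10.601 - 2.9 - 0.53 - 0.814
      = 6.36 m.

6.36


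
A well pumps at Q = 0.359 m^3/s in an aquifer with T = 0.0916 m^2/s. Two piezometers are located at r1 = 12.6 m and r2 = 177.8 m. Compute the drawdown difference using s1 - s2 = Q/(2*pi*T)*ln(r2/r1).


Thiem equation: s1 - s2 = Q/(2*pi*T) * ln(r2/r1).
ln(r2/r1) = ln(177.8/12.6) = 2.647.
Q/(2*pi*T) = 0.359 / (2*pi*0.0916) = 0.359 / 0.5755 = 0.6238.
s1 - s2 = 0.6238 * 2.647 = 1.6511 m.

1.6511


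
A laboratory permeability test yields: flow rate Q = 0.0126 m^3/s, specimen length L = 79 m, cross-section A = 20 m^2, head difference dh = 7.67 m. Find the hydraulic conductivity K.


From K = Q*L / (A*dh):
Numerator: Q*L = 0.0126 * 79 = 0.9954.
Denominator: A*dh = 20 * 7.67 = 153.4.
K = 0.9954 / 153.4 = 0.006489 m/s.

0.006489


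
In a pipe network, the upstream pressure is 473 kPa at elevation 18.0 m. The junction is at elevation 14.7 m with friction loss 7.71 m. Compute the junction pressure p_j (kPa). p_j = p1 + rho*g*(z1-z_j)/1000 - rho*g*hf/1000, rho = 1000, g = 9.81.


Junction pressure: p_j = p1 + rho*g*(z1 - z_j)/1000 - rho*g*hf/1000.
Elevation term = 1000*9.81*(18.0 - 14.7)/1000 = 32.373 kPa.
Friction term = 1000*9.81*7.71/1000 = 75.635 kPa.
p_j = 473 + 32.373 - 75.635 = 429.74 kPa.

429.74


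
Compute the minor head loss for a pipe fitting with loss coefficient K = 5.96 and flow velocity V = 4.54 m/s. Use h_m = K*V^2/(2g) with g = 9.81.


Minor loss formula: h_m = K * V^2/(2g).
V^2 = 4.54^2 = 20.6116.
V^2/(2g) = 20.6116 / 19.62 = 1.0505 m.
h_m = 5.96 * 1.0505 = 6.2612 m.

6.2612


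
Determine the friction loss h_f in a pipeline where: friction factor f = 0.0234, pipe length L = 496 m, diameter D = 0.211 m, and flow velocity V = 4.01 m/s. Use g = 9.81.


Darcy-Weisbach equation: h_f = f * (L/D) * V^2/(2g).
f * L/D = 0.0234 * 496/0.211 = 55.0066.
V^2/(2g) = 4.01^2 / (2*9.81) = 16.0801 / 19.62 = 0.8196 m.
h_f = 55.0066 * 0.8196 = 45.082 m.

45.082


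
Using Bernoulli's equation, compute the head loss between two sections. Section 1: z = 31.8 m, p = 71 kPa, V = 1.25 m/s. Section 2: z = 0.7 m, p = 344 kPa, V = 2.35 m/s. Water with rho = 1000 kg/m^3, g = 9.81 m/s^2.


Total head at each section: H = z + p/(rho*g) + V^2/(2g).
H1 = 31.8 + 71*1000/(1000*9.81) + 1.25^2/(2*9.81)
   = 31.8 + 7.238 + 0.0796
   = 39.117 m.
H2 = 0.7 + 344*1000/(1000*9.81) + 2.35^2/(2*9.81)
   = 0.7 + 35.066 + 0.2815
   = 36.048 m.
h_L = H1 - H2 = 39.117 - 36.048 = 3.069 m.

3.069


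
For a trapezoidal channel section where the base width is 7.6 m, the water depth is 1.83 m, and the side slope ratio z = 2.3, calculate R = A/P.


For a trapezoidal section with side slope z:
A = (b + z*y)*y = (7.6 + 2.3*1.83)*1.83 = 21.61 m^2.
P = b + 2*y*sqrt(1 + z^2) = 7.6 + 2*1.83*sqrt(1 + 2.3^2) = 16.779 m.
R = A/P = 21.61 / 16.779 = 1.2879 m.

1.2879


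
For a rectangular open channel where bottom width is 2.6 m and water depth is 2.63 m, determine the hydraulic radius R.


For a rectangular section:
Flow area A = b * y = 2.6 * 2.63 = 6.84 m^2.
Wetted perimeter P = b + 2y = 2.6 + 2*2.63 = 7.86 m.
Hydraulic radius R = A/P = 6.84 / 7.86 = 0.87 m.

0.87


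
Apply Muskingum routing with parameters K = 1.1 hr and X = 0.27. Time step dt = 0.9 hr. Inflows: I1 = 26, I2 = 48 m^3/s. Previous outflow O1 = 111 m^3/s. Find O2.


Muskingum coefficients:
denom = 2*K*(1-X) + dt = 2*1.1*(1-0.27) + 0.9 = 2.506.
C0 = (dt - 2*K*X)/denom = (0.9 - 2*1.1*0.27)/2.506 = 0.1221.
C1 = (dt + 2*K*X)/denom = (0.9 + 2*1.1*0.27)/2.506 = 0.5962.
C2 = (2*K*(1-X) - dt)/denom = 0.2817.
O2 = C0*I2 + C1*I1 + C2*O1
   = 0.1221*48 + 0.5962*26 + 0.2817*111
   = 52.63 m^3/s.

52.63


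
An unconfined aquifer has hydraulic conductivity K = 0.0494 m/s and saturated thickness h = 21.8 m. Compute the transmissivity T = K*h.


Transmissivity is defined as T = K * h.
T = 0.0494 * 21.8
  = 1.0769 m^2/s.

1.0769


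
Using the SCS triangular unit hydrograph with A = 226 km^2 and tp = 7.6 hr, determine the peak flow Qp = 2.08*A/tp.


SCS formula: Qp = 2.08 * A / tp.
Qp = 2.08 * 226 / 7.6
   = 470.08 / 7.6
   = 61.85 m^3/s per cm.

61.85


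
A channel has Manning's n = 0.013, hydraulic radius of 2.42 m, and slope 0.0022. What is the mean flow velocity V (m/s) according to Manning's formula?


Manning's equation gives V = (1/n) * R^(2/3) * S^(1/2).
First, compute R^(2/3) = 2.42^(2/3) = 1.8025.
Next, S^(1/2) = 0.0022^(1/2) = 0.046904.
Then 1/n = 1/0.013 = 76.92.
V = 76.92 * 1.8025 * 0.046904 = 6.5035 m/s.

6.5035


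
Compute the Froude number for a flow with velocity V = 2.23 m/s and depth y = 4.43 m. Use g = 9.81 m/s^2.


The Froude number is defined as Fr = V / sqrt(g*y).
g*y = 9.81 * 4.43 = 43.4583.
sqrt(g*y) = sqrt(43.4583) = 6.5923.
Fr = 2.23 / 6.5923 = 0.3383.

0.3383


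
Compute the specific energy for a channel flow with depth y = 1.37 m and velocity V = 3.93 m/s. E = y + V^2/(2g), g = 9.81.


Specific energy E = y + V^2/(2g).
Velocity head = V^2/(2g) = 3.93^2 / (2*9.81) = 15.4449 / 19.62 = 0.7872 m.
E = 1.37 + 0.7872 = 2.1572 m.

2.1572


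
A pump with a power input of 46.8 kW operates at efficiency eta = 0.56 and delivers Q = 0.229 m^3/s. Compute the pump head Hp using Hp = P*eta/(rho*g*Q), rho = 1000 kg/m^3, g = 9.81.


Pump head formula: Hp = P * eta / (rho * g * Q).
Numerator: P * eta = 46.8 * 1000 * 0.56 = 26208.0 W.
Denominator: rho * g * Q = 1000 * 9.81 * 0.229 = 2246.49.
Hp = 26208.0 / 2246.49 = 11.67 m.

11.67


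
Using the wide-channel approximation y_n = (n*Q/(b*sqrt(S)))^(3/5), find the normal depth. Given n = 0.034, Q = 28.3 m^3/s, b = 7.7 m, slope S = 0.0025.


We use the wide-channel approximation y_n = (n*Q/(b*sqrt(S)))^(3/5).
sqrt(S) = sqrt(0.0025) = 0.05.
Numerator: n*Q = 0.034 * 28.3 = 0.9622.
Denominator: b*sqrt(S) = 7.7 * 0.05 = 0.385.
arg = 2.4992.
y_n = 2.4992^(3/5) = 1.7325 m.

1.7325


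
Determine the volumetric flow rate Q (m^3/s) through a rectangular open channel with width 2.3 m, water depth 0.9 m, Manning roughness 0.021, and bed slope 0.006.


For a rectangular channel, the cross-sectional area A = b * y = 2.3 * 0.9 = 2.07 m^2.
The wetted perimeter P = b + 2y = 2.3 + 2*0.9 = 4.1 m.
Hydraulic radius R = A/P = 2.07/4.1 = 0.5049 m.
Velocity V = (1/n)*R^(2/3)*S^(1/2) = (1/0.021)*0.5049^(2/3)*0.006^(1/2) = 2.3387 m/s.
Discharge Q = A * V = 2.07 * 2.3387 = 4.841 m^3/s.

4.841


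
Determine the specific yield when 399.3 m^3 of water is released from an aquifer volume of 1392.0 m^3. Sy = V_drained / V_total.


Specific yield Sy = Volume drained / Total volume.
Sy = 399.3 / 1392.0
   = 0.2869.

0.2869


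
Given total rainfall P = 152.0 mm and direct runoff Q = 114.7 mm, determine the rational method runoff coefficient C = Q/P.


The runoff coefficient C = runoff depth / rainfall depth.
C = 114.7 / 152.0
  = 0.7546.

0.7546


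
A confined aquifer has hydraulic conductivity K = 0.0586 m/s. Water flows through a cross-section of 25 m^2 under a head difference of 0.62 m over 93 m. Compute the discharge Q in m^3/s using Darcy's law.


Darcy's law: Q = K * A * i, where i = dh/L.
Hydraulic gradient i = 0.62 / 93 = 0.006667.
Q = 0.0586 * 25 * 0.006667
  = 0.0098 m^3/s.

0.0098


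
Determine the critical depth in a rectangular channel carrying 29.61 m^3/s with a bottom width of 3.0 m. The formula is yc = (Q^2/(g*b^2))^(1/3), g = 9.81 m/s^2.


Using yc = (Q^2 / (g * b^2))^(1/3):
Q^2 = 29.61^2 = 876.75.
g * b^2 = 9.81 * 3.0^2 = 9.81 * 9.0 = 88.29.
Q^2 / (g*b^2) = 876.75 / 88.29 = 9.9303.
yc = 9.9303^(1/3) = 2.1494 m.

2.1494


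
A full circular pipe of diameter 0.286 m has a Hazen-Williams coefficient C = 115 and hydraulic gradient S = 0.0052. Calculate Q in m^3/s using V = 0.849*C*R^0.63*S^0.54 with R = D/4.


For a full circular pipe, R = D/4 = 0.286/4 = 0.0715 m.
V = 0.849 * 115 * 0.0715^0.63 * 0.0052^0.54
  = 0.849 * 115 * 0.189764 * 0.058431
  = 1.0826 m/s.
Pipe area A = pi*D^2/4 = pi*0.286^2/4 = 0.0642 m^2.
Q = A * V = 0.0642 * 1.0826 = 0.0695 m^3/s.

0.0695


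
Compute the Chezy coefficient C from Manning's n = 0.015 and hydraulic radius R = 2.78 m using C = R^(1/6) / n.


The Chezy coefficient relates to Manning's n through C = R^(1/6) / n.
R^(1/6) = 2.78^(1/6) = 1.185789.
C = 1.185789 / 0.015 = 79.05 m^(1/2)/s.

79.05


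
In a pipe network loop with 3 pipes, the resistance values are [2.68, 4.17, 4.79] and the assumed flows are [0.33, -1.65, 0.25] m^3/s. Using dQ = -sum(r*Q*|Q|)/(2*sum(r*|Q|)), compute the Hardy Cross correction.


Numerator terms (r*Q*|Q|): 2.68*0.33*|0.33| = 0.2919; 4.17*-1.65*|-1.65| = -11.3528; 4.79*0.25*|0.25| = 0.2994.
Sum of numerator = -10.7616.
Denominator terms (r*|Q|): 2.68*|0.33| = 0.8844; 4.17*|-1.65| = 6.8805; 4.79*|0.25| = 1.1975.
2 * sum of denominator = 2 * 8.9624 = 17.9248.
dQ = --10.7616 / 17.9248 = 0.6004 m^3/s.

0.6004


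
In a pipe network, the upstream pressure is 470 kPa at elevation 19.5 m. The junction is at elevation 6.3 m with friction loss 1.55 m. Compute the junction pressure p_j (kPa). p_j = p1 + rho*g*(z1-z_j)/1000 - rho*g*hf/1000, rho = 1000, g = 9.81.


Junction pressure: p_j = p1 + rho*g*(z1 - z_j)/1000 - rho*g*hf/1000.
Elevation term = 1000*9.81*(19.5 - 6.3)/1000 = 129.492 kPa.
Friction term = 1000*9.81*1.55/1000 = 15.206 kPa.
p_j = 470 + 129.492 - 15.206 = 584.29 kPa.

584.29


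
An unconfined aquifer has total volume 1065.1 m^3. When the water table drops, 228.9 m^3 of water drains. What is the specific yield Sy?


Specific yield Sy = Volume drained / Total volume.
Sy = 228.9 / 1065.1
   = 0.2149.

0.2149


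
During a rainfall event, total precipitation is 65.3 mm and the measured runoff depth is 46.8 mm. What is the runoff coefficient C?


The runoff coefficient C = runoff depth / rainfall depth.
C = 46.8 / 65.3
  = 0.7167.

0.7167


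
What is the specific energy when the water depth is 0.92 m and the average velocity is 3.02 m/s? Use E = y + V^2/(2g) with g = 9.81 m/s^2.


Specific energy E = y + V^2/(2g).
Velocity head = V^2/(2g) = 3.02^2 / (2*9.81) = 9.1204 / 19.62 = 0.4649 m.
E = 0.92 + 0.4649 = 1.3849 m.

1.3849


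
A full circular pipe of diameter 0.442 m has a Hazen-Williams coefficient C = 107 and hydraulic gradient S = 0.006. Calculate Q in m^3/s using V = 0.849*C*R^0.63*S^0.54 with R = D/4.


For a full circular pipe, R = D/4 = 0.442/4 = 0.1105 m.
V = 0.849 * 107 * 0.1105^0.63 * 0.006^0.54
  = 0.849 * 107 * 0.249642 * 0.063125
  = 1.4316 m/s.
Pipe area A = pi*D^2/4 = pi*0.442^2/4 = 0.1534 m^2.
Q = A * V = 0.1534 * 1.4316 = 0.2197 m^3/s.

0.2197


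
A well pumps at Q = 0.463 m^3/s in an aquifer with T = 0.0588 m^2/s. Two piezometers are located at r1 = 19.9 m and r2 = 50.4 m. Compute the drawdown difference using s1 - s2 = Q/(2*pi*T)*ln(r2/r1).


Thiem equation: s1 - s2 = Q/(2*pi*T) * ln(r2/r1).
ln(r2/r1) = ln(50.4/19.9) = 0.9293.
Q/(2*pi*T) = 0.463 / (2*pi*0.0588) = 0.463 / 0.3695 = 1.2532.
s1 - s2 = 1.2532 * 0.9293 = 1.1646 m.

1.1646


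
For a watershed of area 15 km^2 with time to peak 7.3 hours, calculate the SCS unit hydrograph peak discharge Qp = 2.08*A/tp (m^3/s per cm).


SCS formula: Qp = 2.08 * A / tp.
Qp = 2.08 * 15 / 7.3
   = 31.2 / 7.3
   = 4.27 m^3/s per cm.

4.27


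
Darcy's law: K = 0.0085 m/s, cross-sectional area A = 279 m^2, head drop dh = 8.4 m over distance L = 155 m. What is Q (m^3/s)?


Darcy's law: Q = K * A * i, where i = dh/L.
Hydraulic gradient i = 8.4 / 155 = 0.054194.
Q = 0.0085 * 279 * 0.054194
  = 0.1285 m^3/s.

0.1285


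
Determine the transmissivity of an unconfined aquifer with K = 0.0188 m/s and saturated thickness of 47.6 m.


Transmissivity is defined as T = K * h.
T = 0.0188 * 47.6
  = 0.8949 m^2/s.

0.8949


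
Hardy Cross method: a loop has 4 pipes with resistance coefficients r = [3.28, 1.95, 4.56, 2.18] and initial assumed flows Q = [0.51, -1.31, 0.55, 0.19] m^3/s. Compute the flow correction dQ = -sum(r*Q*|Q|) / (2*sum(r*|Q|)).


Numerator terms (r*Q*|Q|): 3.28*0.51*|0.51| = 0.8531; 1.95*-1.31*|-1.31| = -3.3464; 4.56*0.55*|0.55| = 1.3794; 2.18*0.19*|0.19| = 0.0787.
Sum of numerator = -1.0352.
Denominator terms (r*|Q|): 3.28*|0.51| = 1.6728; 1.95*|-1.31| = 2.5545; 4.56*|0.55| = 2.508; 2.18*|0.19| = 0.4142.
2 * sum of denominator = 2 * 7.1495 = 14.299.
dQ = --1.0352 / 14.299 = 0.0724 m^3/s.

0.0724


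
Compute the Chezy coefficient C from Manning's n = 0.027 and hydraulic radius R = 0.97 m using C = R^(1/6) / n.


The Chezy coefficient relates to Manning's n through C = R^(1/6) / n.
R^(1/6) = 0.97^(1/6) = 0.994936.
C = 0.994936 / 0.027 = 36.85 m^(1/2)/s.

36.85


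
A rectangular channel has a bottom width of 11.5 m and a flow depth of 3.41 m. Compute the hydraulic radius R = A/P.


For a rectangular section:
Flow area A = b * y = 11.5 * 3.41 = 39.22 m^2.
Wetted perimeter P = b + 2y = 11.5 + 2*3.41 = 18.32 m.
Hydraulic radius R = A/P = 39.22 / 18.32 = 2.1406 m.

2.1406


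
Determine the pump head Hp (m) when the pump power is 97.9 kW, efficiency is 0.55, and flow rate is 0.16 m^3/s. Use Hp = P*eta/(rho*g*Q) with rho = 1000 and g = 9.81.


Pump head formula: Hp = P * eta / (rho * g * Q).
Numerator: P * eta = 97.9 * 1000 * 0.55 = 53845.0 W.
Denominator: rho * g * Q = 1000 * 9.81 * 0.16 = 1569.6.
Hp = 53845.0 / 1569.6 = 34.3 m.

34.3


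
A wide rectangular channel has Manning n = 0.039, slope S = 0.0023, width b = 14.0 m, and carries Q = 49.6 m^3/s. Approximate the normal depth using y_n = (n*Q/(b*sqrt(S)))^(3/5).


We use the wide-channel approximation y_n = (n*Q/(b*sqrt(S)))^(3/5).
sqrt(S) = sqrt(0.0023) = 0.047958.
Numerator: n*Q = 0.039 * 49.6 = 1.9344.
Denominator: b*sqrt(S) = 14.0 * 0.047958 = 0.671412.
arg = 2.8811.
y_n = 2.8811^(3/5) = 1.8868 m.

1.8868


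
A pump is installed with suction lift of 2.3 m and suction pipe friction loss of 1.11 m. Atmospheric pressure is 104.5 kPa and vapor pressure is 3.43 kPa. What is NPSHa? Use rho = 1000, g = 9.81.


NPSHa = p_atm/(rho*g) - z_s - hf_s - p_vap/(rho*g).
p_atm/(rho*g) = 104.5*1000 / (1000*9.81) = 10.652 m.
p_vap/(rho*g) = 3.43*1000 / (1000*9.81) = 0.35 m.
NPSHa = 10.652 - 2.3 - 1.11 - 0.35
      = 6.89 m.

6.89


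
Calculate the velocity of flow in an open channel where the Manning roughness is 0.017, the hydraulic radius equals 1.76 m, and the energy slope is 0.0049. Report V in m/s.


Manning's equation gives V = (1/n) * R^(2/3) * S^(1/2).
First, compute R^(2/3) = 1.76^(2/3) = 1.4577.
Next, S^(1/2) = 0.0049^(1/2) = 0.07.
Then 1/n = 1/0.017 = 58.82.
V = 58.82 * 1.4577 * 0.07 = 6.0024 m/s.

6.0024


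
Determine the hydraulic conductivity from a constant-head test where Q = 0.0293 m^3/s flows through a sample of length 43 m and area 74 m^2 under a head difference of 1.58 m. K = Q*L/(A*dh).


From K = Q*L / (A*dh):
Numerator: Q*L = 0.0293 * 43 = 1.2599.
Denominator: A*dh = 74 * 1.58 = 116.92.
K = 1.2599 / 116.92 = 0.010776 m/s.

0.010776


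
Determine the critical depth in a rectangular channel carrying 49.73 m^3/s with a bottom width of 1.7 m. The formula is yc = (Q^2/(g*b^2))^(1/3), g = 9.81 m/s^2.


Using yc = (Q^2 / (g * b^2))^(1/3):
Q^2 = 49.73^2 = 2473.07.
g * b^2 = 9.81 * 1.7^2 = 9.81 * 2.89 = 28.35.
Q^2 / (g*b^2) = 2473.07 / 28.35 = 87.2335.
yc = 87.2335^(1/3) = 4.435 m.

4.435


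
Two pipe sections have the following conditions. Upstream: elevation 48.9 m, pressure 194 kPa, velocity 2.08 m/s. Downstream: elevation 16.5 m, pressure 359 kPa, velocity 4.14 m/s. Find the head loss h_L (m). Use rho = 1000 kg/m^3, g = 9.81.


Total head at each section: H = z + p/(rho*g) + V^2/(2g).
H1 = 48.9 + 194*1000/(1000*9.81) + 2.08^2/(2*9.81)
   = 48.9 + 19.776 + 0.2205
   = 68.896 m.
H2 = 16.5 + 359*1000/(1000*9.81) + 4.14^2/(2*9.81)
   = 16.5 + 36.595 + 0.8736
   = 53.969 m.
h_L = H1 - H2 = 68.896 - 53.969 = 14.927 m.

14.927


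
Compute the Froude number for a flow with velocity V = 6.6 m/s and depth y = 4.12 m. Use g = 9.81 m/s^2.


The Froude number is defined as Fr = V / sqrt(g*y).
g*y = 9.81 * 4.12 = 40.4172.
sqrt(g*y) = sqrt(40.4172) = 6.3575.
Fr = 6.6 / 6.3575 = 1.0382.

1.0382


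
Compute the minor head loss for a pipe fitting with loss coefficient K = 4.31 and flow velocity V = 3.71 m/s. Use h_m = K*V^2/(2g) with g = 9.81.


Minor loss formula: h_m = K * V^2/(2g).
V^2 = 3.71^2 = 13.7641.
V^2/(2g) = 13.7641 / 19.62 = 0.7015 m.
h_m = 4.31 * 0.7015 = 3.0236 m.

3.0236


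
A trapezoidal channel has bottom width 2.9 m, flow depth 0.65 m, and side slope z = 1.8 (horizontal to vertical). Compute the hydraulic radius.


For a trapezoidal section with side slope z:
A = (b + z*y)*y = (2.9 + 1.8*0.65)*0.65 = 2.646 m^2.
P = b + 2*y*sqrt(1 + z^2) = 2.9 + 2*0.65*sqrt(1 + 1.8^2) = 5.577 m.
R = A/P = 2.646 / 5.577 = 0.4744 m.

0.4744


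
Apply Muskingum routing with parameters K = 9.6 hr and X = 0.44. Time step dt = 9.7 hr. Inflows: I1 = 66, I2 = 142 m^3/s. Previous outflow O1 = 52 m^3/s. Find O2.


Muskingum coefficients:
denom = 2*K*(1-X) + dt = 2*9.6*(1-0.44) + 9.7 = 20.452.
C0 = (dt - 2*K*X)/denom = (9.7 - 2*9.6*0.44)/20.452 = 0.0612.
C1 = (dt + 2*K*X)/denom = (9.7 + 2*9.6*0.44)/20.452 = 0.8873.
C2 = (2*K*(1-X) - dt)/denom = 0.0514.
O2 = C0*I2 + C1*I1 + C2*O1
   = 0.0612*142 + 0.8873*66 + 0.0514*52
   = 69.93 m^3/s.

69.93


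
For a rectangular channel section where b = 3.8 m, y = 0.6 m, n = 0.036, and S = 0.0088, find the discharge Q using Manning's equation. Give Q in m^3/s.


For a rectangular channel, the cross-sectional area A = b * y = 3.8 * 0.6 = 2.28 m^2.
The wetted perimeter P = b + 2y = 3.8 + 2*0.6 = 5.0 m.
Hydraulic radius R = A/P = 2.28/5.0 = 0.456 m.
Velocity V = (1/n)*R^(2/3)*S^(1/2) = (1/0.036)*0.456^(2/3)*0.0088^(1/2) = 1.5438 m/s.
Discharge Q = A * V = 2.28 * 1.5438 = 3.52 m^3/s.

3.52


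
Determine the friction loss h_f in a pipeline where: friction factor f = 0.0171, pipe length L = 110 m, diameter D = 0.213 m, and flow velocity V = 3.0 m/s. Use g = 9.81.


Darcy-Weisbach equation: h_f = f * (L/D) * V^2/(2g).
f * L/D = 0.0171 * 110/0.213 = 8.831.
V^2/(2g) = 3.0^2 / (2*9.81) = 9.0 / 19.62 = 0.4587 m.
h_f = 8.831 * 0.4587 = 4.051 m.

4.051


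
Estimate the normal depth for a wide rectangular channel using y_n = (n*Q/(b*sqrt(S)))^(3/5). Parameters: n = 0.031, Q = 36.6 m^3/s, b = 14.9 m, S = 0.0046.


We use the wide-channel approximation y_n = (n*Q/(b*sqrt(S)))^(3/5).
sqrt(S) = sqrt(0.0046) = 0.067823.
Numerator: n*Q = 0.031 * 36.6 = 1.1346.
Denominator: b*sqrt(S) = 14.9 * 0.067823 = 1.010563.
arg = 1.1227.
y_n = 1.1227^(3/5) = 1.0719 m.

1.0719


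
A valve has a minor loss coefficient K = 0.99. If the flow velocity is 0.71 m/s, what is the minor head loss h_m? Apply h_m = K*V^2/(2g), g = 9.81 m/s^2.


Minor loss formula: h_m = K * V^2/(2g).
V^2 = 0.71^2 = 0.5041.
V^2/(2g) = 0.5041 / 19.62 = 0.0257 m.
h_m = 0.99 * 0.0257 = 0.0254 m.

0.0254


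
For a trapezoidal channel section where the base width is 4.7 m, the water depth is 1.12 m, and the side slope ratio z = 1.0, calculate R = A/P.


For a trapezoidal section with side slope z:
A = (b + z*y)*y = (4.7 + 1.0*1.12)*1.12 = 6.518 m^2.
P = b + 2*y*sqrt(1 + z^2) = 4.7 + 2*1.12*sqrt(1 + 1.0^2) = 7.868 m.
R = A/P = 6.518 / 7.868 = 0.8285 m.

0.8285


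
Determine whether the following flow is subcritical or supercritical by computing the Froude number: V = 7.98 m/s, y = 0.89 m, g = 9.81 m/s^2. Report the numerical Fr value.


The Froude number is defined as Fr = V / sqrt(g*y).
g*y = 9.81 * 0.89 = 8.7309.
sqrt(g*y) = sqrt(8.7309) = 2.9548.
Fr = 7.98 / 2.9548 = 2.7007.
Since Fr > 1, the flow is supercritical.

2.7007


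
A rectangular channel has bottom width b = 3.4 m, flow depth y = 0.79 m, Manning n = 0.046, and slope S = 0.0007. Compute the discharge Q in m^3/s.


For a rectangular channel, the cross-sectional area A = b * y = 3.4 * 0.79 = 2.69 m^2.
The wetted perimeter P = b + 2y = 3.4 + 2*0.79 = 4.98 m.
Hydraulic radius R = A/P = 2.69/4.98 = 0.5394 m.
Velocity V = (1/n)*R^(2/3)*S^(1/2) = (1/0.046)*0.5394^(2/3)*0.0007^(1/2) = 0.3811 m/s.
Discharge Q = A * V = 2.69 * 0.3811 = 1.024 m^3/s.

1.024


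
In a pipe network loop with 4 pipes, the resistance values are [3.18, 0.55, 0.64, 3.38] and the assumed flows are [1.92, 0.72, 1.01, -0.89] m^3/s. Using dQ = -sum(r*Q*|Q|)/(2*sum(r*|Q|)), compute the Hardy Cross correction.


Numerator terms (r*Q*|Q|): 3.18*1.92*|1.92| = 11.7228; 0.55*0.72*|0.72| = 0.2851; 0.64*1.01*|1.01| = 0.6529; 3.38*-0.89*|-0.89| = -2.6773.
Sum of numerator = 9.9834.
Denominator terms (r*|Q|): 3.18*|1.92| = 6.1056; 0.55*|0.72| = 0.396; 0.64*|1.01| = 0.6464; 3.38*|-0.89| = 3.0082.
2 * sum of denominator = 2 * 10.1562 = 20.3124.
dQ = -9.9834 / 20.3124 = -0.4915 m^3/s.

-0.4915


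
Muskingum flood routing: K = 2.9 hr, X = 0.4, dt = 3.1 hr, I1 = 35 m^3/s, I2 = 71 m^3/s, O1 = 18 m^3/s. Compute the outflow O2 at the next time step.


Muskingum coefficients:
denom = 2*K*(1-X) + dt = 2*2.9*(1-0.4) + 3.1 = 6.58.
C0 = (dt - 2*K*X)/denom = (3.1 - 2*2.9*0.4)/6.58 = 0.1185.
C1 = (dt + 2*K*X)/denom = (3.1 + 2*2.9*0.4)/6.58 = 0.8237.
C2 = (2*K*(1-X) - dt)/denom = 0.0578.
O2 = C0*I2 + C1*I1 + C2*O1
   = 0.1185*71 + 0.8237*35 + 0.0578*18
   = 38.29 m^3/s.

38.29


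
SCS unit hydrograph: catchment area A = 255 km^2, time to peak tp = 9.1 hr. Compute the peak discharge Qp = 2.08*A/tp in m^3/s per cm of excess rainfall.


SCS formula: Qp = 2.08 * A / tp.
Qp = 2.08 * 255 / 9.1
   = 530.4 / 9.1
   = 58.29 m^3/s per cm.

58.29


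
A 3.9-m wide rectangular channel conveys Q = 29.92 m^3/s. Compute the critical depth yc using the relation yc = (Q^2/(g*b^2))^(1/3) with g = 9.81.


Using yc = (Q^2 / (g * b^2))^(1/3):
Q^2 = 29.92^2 = 895.21.
g * b^2 = 9.81 * 3.9^2 = 9.81 * 15.21 = 149.21.
Q^2 / (g*b^2) = 895.21 / 149.21 = 5.9997.
yc = 5.9997^(1/3) = 1.8171 m.

1.8171


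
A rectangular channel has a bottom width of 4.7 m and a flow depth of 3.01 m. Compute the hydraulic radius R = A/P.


For a rectangular section:
Flow area A = b * y = 4.7 * 3.01 = 14.15 m^2.
Wetted perimeter P = b + 2y = 4.7 + 2*3.01 = 10.72 m.
Hydraulic radius R = A/P = 14.15 / 10.72 = 1.3197 m.

1.3197


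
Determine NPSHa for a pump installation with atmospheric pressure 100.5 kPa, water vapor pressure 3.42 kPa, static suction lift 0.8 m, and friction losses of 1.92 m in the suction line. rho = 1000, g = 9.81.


NPSHa = p_atm/(rho*g) - z_s - hf_s - p_vap/(rho*g).
p_atm/(rho*g) = 100.5*1000 / (1000*9.81) = 10.245 m.
p_vap/(rho*g) = 3.42*1000 / (1000*9.81) = 0.349 m.
NPSHa = 10.245 - 0.8 - 1.92 - 0.349
      = 7.18 m.

7.18


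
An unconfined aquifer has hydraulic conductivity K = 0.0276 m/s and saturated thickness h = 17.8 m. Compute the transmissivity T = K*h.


Transmissivity is defined as T = K * h.
T = 0.0276 * 17.8
  = 0.4913 m^2/s.

0.4913


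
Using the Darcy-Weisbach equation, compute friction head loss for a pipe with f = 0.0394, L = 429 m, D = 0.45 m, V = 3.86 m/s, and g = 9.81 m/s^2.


Darcy-Weisbach equation: h_f = f * (L/D) * V^2/(2g).
f * L/D = 0.0394 * 429/0.45 = 37.5613.
V^2/(2g) = 3.86^2 / (2*9.81) = 14.8996 / 19.62 = 0.7594 m.
h_f = 37.5613 * 0.7594 = 28.524 m.

28.524


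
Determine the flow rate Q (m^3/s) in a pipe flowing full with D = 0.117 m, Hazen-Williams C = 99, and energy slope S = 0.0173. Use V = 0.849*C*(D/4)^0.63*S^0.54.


For a full circular pipe, R = D/4 = 0.117/4 = 0.0293 m.
V = 0.849 * 99 * 0.0293^0.63 * 0.0173^0.54
  = 0.849 * 99 * 0.108059 * 0.111827
  = 1.0157 m/s.
Pipe area A = pi*D^2/4 = pi*0.117^2/4 = 0.0108 m^2.
Q = A * V = 0.0108 * 1.0157 = 0.0109 m^3/s.

0.0109


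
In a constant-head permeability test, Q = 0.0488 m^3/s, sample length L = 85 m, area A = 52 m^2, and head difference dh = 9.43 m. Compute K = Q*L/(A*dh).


From K = Q*L / (A*dh):
Numerator: Q*L = 0.0488 * 85 = 4.148.
Denominator: A*dh = 52 * 9.43 = 490.36.
K = 4.148 / 490.36 = 0.008459 m/s.

0.008459


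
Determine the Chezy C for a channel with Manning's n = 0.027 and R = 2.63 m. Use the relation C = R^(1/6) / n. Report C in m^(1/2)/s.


The Chezy coefficient relates to Manning's n through C = R^(1/6) / n.
R^(1/6) = 2.63^(1/6) = 1.174878.
C = 1.174878 / 0.027 = 43.51 m^(1/2)/s.

43.51


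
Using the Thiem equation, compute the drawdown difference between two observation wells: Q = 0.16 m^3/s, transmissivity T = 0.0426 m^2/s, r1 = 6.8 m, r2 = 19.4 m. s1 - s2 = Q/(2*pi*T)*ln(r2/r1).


Thiem equation: s1 - s2 = Q/(2*pi*T) * ln(r2/r1).
ln(r2/r1) = ln(19.4/6.8) = 1.0484.
Q/(2*pi*T) = 0.16 / (2*pi*0.0426) = 0.16 / 0.2677 = 0.5978.
s1 - s2 = 0.5978 * 1.0484 = 0.6267 m.

0.6267


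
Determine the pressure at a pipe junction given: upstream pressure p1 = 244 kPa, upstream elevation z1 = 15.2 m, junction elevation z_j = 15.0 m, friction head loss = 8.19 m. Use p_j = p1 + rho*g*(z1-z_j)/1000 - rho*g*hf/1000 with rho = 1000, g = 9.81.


Junction pressure: p_j = p1 + rho*g*(z1 - z_j)/1000 - rho*g*hf/1000.
Elevation term = 1000*9.81*(15.2 - 15.0)/1000 = 1.962 kPa.
Friction term = 1000*9.81*8.19/1000 = 80.344 kPa.
p_j = 244 + 1.962 - 80.344 = 165.62 kPa.

165.62


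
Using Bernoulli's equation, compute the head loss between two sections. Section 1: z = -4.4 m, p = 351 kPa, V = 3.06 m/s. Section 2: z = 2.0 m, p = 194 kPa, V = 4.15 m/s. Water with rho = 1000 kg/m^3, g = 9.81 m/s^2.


Total head at each section: H = z + p/(rho*g) + V^2/(2g).
H1 = -4.4 + 351*1000/(1000*9.81) + 3.06^2/(2*9.81)
   = -4.4 + 35.78 + 0.4772
   = 31.857 m.
H2 = 2.0 + 194*1000/(1000*9.81) + 4.15^2/(2*9.81)
   = 2.0 + 19.776 + 0.8778
   = 22.654 m.
h_L = H1 - H2 = 31.857 - 22.654 = 9.204 m.

9.204


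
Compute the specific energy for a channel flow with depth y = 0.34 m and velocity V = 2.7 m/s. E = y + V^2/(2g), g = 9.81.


Specific energy E = y + V^2/(2g).
Velocity head = V^2/(2g) = 2.7^2 / (2*9.81) = 7.29 / 19.62 = 0.3716 m.
E = 0.34 + 0.3716 = 0.7116 m.

0.7116


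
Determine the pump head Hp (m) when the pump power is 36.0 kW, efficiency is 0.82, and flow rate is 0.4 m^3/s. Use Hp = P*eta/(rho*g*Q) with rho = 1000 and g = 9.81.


Pump head formula: Hp = P * eta / (rho * g * Q).
Numerator: P * eta = 36.0 * 1000 * 0.82 = 29520.0 W.
Denominator: rho * g * Q = 1000 * 9.81 * 0.4 = 3924.0.
Hp = 29520.0 / 3924.0 = 7.52 m.

7.52


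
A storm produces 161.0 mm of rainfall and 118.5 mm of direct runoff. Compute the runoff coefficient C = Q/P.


The runoff coefficient C = runoff depth / rainfall depth.
C = 118.5 / 161.0
  = 0.736.

0.736


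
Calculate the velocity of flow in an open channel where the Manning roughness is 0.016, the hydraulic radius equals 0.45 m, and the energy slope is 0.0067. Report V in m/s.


Manning's equation gives V = (1/n) * R^(2/3) * S^(1/2).
First, compute R^(2/3) = 0.45^(2/3) = 0.5872.
Next, S^(1/2) = 0.0067^(1/2) = 0.081854.
Then 1/n = 1/0.016 = 62.5.
V = 62.5 * 0.5872 * 0.081854 = 3.0042 m/s.

3.0042


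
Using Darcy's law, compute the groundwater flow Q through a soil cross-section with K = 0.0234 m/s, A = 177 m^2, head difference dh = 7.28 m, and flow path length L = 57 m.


Darcy's law: Q = K * A * i, where i = dh/L.
Hydraulic gradient i = 7.28 / 57 = 0.127719.
Q = 0.0234 * 177 * 0.127719
  = 0.529 m^3/s.

0.529


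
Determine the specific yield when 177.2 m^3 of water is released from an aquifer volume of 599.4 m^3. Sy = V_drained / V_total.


Specific yield Sy = Volume drained / Total volume.
Sy = 177.2 / 599.4
   = 0.2956.

0.2956


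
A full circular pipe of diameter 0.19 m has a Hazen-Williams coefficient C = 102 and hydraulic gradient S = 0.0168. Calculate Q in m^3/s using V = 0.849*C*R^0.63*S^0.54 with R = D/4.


For a full circular pipe, R = D/4 = 0.19/4 = 0.0475 m.
V = 0.849 * 102 * 0.0475^0.63 * 0.0168^0.54
  = 0.849 * 102 * 0.146662 * 0.11007
  = 1.398 m/s.
Pipe area A = pi*D^2/4 = pi*0.19^2/4 = 0.0284 m^2.
Q = A * V = 0.0284 * 1.398 = 0.0396 m^3/s.

0.0396


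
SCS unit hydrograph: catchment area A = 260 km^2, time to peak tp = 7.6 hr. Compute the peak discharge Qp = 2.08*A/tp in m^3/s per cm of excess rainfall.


SCS formula: Qp = 2.08 * A / tp.
Qp = 2.08 * 260 / 7.6
   = 540.8 / 7.6
   = 71.16 m^3/s per cm.

71.16


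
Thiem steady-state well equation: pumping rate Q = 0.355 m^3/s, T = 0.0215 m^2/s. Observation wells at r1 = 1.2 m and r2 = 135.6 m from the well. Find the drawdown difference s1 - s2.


Thiem equation: s1 - s2 = Q/(2*pi*T) * ln(r2/r1).
ln(r2/r1) = ln(135.6/1.2) = 4.7274.
Q/(2*pi*T) = 0.355 / (2*pi*0.0215) = 0.355 / 0.1351 = 2.6279.
s1 - s2 = 2.6279 * 4.7274 = 12.4231 m.

12.4231


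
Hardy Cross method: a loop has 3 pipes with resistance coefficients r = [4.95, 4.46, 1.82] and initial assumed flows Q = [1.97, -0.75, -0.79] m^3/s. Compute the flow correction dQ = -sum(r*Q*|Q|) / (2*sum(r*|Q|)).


Numerator terms (r*Q*|Q|): 4.95*1.97*|1.97| = 19.2105; 4.46*-0.75*|-0.75| = -2.5088; 1.82*-0.79*|-0.79| = -1.1359.
Sum of numerator = 15.5658.
Denominator terms (r*|Q|): 4.95*|1.97| = 9.7515; 4.46*|-0.75| = 3.345; 1.82*|-0.79| = 1.4378.
2 * sum of denominator = 2 * 14.5343 = 29.0686.
dQ = -15.5658 / 29.0686 = -0.5355 m^3/s.

-0.5355


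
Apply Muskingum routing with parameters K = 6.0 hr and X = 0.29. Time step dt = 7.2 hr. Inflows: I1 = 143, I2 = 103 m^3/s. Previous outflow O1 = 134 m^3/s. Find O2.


Muskingum coefficients:
denom = 2*K*(1-X) + dt = 2*6.0*(1-0.29) + 7.2 = 15.72.
C0 = (dt - 2*K*X)/denom = (7.2 - 2*6.0*0.29)/15.72 = 0.2366.
C1 = (dt + 2*K*X)/denom = (7.2 + 2*6.0*0.29)/15.72 = 0.6794.
C2 = (2*K*(1-X) - dt)/denom = 0.084.
O2 = C0*I2 + C1*I1 + C2*O1
   = 0.2366*103 + 0.6794*143 + 0.084*134
   = 132.78 m^3/s.

132.78


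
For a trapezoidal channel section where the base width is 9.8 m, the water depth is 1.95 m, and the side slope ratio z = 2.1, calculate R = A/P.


For a trapezoidal section with side slope z:
A = (b + z*y)*y = (9.8 + 2.1*1.95)*1.95 = 27.095 m^2.
P = b + 2*y*sqrt(1 + z^2) = 9.8 + 2*1.95*sqrt(1 + 2.1^2) = 18.871 m.
R = A/P = 27.095 / 18.871 = 1.4358 m.

1.4358
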